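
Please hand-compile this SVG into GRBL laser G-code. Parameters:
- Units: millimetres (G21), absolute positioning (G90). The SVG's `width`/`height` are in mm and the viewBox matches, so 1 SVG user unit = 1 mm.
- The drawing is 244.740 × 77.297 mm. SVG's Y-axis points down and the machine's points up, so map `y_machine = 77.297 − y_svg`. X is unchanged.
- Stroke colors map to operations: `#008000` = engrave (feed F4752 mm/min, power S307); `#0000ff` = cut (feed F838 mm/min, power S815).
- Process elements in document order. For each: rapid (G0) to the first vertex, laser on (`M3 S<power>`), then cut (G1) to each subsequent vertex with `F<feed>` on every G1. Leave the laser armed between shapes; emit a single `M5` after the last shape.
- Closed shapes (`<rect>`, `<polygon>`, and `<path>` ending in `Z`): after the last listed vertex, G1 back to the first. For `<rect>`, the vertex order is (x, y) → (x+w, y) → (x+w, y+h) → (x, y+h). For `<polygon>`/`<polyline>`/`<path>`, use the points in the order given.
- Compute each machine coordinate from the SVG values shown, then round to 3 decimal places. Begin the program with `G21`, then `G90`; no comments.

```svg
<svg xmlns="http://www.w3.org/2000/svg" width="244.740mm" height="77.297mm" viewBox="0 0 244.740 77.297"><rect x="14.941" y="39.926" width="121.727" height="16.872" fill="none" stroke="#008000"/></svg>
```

G21
G90
G0 X14.941 Y37.371
M3 S307
G1 X136.668 Y37.371 F4752
G1 X136.668 Y20.499 F4752
G1 X14.941 Y20.499 F4752
G1 X14.941 Y37.371 F4752
M5

1 u = 1 mm; y_m = 77.297 − y.

[1] `<rect>` rectangle, #008000→engrave S307 F4752: (14.941,37.371) → (136.668,37.371) → (136.668,20.499) → (14.941,20.499) → (14.941,37.371) (closed)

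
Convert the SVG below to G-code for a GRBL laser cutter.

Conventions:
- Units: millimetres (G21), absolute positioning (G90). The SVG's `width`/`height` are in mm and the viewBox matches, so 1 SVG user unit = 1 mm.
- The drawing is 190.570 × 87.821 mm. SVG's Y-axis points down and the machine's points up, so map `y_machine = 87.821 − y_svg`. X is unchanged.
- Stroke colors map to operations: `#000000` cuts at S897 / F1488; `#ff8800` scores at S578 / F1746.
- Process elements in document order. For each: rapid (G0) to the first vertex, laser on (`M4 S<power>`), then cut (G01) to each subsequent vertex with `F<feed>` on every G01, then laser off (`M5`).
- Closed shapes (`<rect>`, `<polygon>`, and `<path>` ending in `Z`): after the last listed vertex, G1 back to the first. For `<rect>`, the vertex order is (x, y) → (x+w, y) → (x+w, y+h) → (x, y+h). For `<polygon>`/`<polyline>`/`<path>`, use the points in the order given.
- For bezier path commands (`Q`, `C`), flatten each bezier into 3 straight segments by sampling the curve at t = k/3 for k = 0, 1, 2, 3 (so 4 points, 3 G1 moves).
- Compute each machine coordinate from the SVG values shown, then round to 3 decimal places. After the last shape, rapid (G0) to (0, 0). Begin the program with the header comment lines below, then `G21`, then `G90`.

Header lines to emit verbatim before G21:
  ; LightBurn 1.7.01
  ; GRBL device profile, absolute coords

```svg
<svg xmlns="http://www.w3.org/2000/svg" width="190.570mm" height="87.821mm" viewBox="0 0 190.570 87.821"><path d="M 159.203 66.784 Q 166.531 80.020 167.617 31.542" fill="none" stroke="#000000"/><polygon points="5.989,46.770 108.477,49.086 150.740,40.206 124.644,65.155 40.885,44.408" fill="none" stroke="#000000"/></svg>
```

; LightBurn 1.7.01
; GRBL device profile, absolute coords
G21
G90
G0 X159.203 Y21.037
M4 S897
G01 X163.395 Y19.070 F1488
G01 X166.199 Y30.817 F1488
G01 X167.617 Y56.279 F1488
M5
G0 X5.989 Y41.051
M4 S897
G01 X108.477 Y38.735 F1488
G01 X150.740 Y47.615 F1488
G01 X124.644 Y22.666 F1488
G01 X40.885 Y43.413 F1488
G01 X5.989 Y41.051 F1488
M5
G0 X0.000 Y0.000

Since the viewBox matches the mm dimensions, user units are millimetres directly. The only transform is the Y-flip y_m = 87.821 − y_svg.

Shape 1 is a quadratic bezier drawn with `<path>`. Its stroke #000000 means cut at S897, F1488. After flipping Y the toolpath is (159.203,21.037) → (163.395,19.070) → (166.199,30.817) → (167.617,56.279).

Shape 2 is a closed polygon drawn with `<polygon>`. Its stroke #000000 means cut at S897, F1488. After flipping Y the toolpath is (5.989,41.051) → (108.477,38.735) → (150.740,47.615) → (124.644,22.666) → (40.885,43.413) → (5.989,41.051), returning to the start.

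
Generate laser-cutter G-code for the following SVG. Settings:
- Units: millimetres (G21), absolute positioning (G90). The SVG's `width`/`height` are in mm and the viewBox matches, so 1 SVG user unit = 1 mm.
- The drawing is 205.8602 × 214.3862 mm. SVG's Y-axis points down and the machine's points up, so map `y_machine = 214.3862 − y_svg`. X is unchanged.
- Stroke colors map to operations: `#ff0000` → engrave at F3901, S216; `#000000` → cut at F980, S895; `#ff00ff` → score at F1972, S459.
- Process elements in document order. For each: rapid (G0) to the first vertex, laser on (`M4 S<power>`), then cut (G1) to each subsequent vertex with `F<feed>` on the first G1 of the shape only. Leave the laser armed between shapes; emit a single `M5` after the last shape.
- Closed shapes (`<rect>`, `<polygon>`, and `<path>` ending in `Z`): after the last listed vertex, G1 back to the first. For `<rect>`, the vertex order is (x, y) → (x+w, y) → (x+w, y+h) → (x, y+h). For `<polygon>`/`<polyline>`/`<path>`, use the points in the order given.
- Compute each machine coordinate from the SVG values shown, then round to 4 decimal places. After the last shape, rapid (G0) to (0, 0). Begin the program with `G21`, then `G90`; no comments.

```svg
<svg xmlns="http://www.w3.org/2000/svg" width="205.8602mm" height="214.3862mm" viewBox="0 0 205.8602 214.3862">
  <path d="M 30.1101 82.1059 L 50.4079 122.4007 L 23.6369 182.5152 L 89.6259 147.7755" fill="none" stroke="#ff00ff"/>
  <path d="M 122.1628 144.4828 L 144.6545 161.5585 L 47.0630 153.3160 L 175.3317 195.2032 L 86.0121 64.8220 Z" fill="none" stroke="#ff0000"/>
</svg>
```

Since the viewBox matches the mm dimensions, user units are millimetres directly. The only transform is the Y-flip y_m = 214.3862 − y_svg.

Shape 1 is a open polyline drawn with `<path>`. Its stroke #ff00ff means score at S459, F1972. After flipping Y the toolpath is (30.1101,132.2803) → (50.4079,91.9855) → (23.6369,31.8710) → (89.6259,66.6107).

Shape 2 is a closed polygon drawn with `<path>`. Its stroke #ff0000 means engrave at S216, F3901. After flipping Y the toolpath is (122.1628,69.9034) → (144.6545,52.8277) → (47.0630,61.0702) → (175.3317,19.1830) → (86.0121,149.5642) → (122.1628,69.9034), returning to the start.

G21
G90
G0 X30.1101 Y132.2803
M4 S459
G1 X50.4079 Y91.9855 F1972
G1 X23.6369 Y31.8710
G1 X89.6259 Y66.6107
G0 X122.1628 Y69.9034
M4 S216
G1 X144.6545 Y52.8277 F3901
G1 X47.0630 Y61.0702
G1 X175.3317 Y19.1830
G1 X86.0121 Y149.5642
G1 X122.1628 Y69.9034
M5
G0 X0.0000 Y0.0000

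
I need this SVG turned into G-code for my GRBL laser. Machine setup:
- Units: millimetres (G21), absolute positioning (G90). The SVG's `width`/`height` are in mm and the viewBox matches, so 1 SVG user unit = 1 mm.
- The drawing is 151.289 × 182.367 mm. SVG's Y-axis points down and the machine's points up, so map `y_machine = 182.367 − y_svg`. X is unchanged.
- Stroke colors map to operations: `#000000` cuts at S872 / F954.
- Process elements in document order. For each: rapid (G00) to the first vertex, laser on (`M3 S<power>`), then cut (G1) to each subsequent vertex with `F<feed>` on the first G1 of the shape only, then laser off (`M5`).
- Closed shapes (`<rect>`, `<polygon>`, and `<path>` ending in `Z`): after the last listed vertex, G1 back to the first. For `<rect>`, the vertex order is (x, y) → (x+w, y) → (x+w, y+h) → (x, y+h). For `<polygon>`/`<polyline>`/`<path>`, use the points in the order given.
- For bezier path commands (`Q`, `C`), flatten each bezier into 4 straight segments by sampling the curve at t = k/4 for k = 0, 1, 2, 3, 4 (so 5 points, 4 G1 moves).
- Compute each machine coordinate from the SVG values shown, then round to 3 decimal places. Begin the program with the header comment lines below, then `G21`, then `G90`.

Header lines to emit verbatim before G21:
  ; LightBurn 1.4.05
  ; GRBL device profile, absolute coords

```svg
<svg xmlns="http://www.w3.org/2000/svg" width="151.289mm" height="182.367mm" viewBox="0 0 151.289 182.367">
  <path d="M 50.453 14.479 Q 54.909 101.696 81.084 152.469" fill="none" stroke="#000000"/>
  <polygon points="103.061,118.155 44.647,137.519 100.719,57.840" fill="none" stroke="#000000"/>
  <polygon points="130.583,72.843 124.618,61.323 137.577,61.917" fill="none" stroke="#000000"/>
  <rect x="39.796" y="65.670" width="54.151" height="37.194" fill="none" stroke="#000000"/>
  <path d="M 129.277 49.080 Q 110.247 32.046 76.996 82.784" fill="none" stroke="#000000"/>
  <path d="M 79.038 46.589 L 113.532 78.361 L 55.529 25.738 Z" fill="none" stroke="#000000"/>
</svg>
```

; LightBurn 1.4.05
; GRBL device profile, absolute coords
G21
G90
G00 X50.453 Y167.888
M3 S872
G1 X54.038 Y126.557 F954
G1 X60.339 Y89.782
G1 X69.354 Y57.562
G1 X81.084 Y29.898
M5
G00 X103.061 Y64.212
M3 S872
G1 X44.647 Y44.848 F954
G1 X100.719 Y124.527
G1 X103.061 Y64.212
M5
G00 X130.583 Y109.524
M3 S872
G1 X124.618 Y121.044 F954
G1 X137.577 Y120.450
G1 X130.583 Y109.524
M5
G00 X39.796 Y116.697
M3 S872
G1 X93.947 Y116.697 F954
G1 X93.947 Y79.503
G1 X39.796 Y79.503
G1 X39.796 Y116.697
M5
G00 X129.277 Y133.287
M3 S872
G1 X118.873 Y137.568 F954
G1 X106.692 Y133.378
G1 X92.733 Y120.716
G1 X76.996 Y99.583
M5
G00 X79.038 Y135.778
M3 S872
G1 X113.532 Y104.006 F954
G1 X55.529 Y156.629
G1 X79.038 Y135.778
M5

Since the viewBox matches the mm dimensions, user units are millimetres directly. The only transform is the Y-flip y_m = 182.367 − y_svg.

Shape 1 is a quadratic bezier drawn with `<path>`. Its stroke #000000 means cut at S872, F954. After flipping Y the toolpath is (50.453,167.888) → (54.038,126.557) → (60.339,89.782) → (69.354,57.562) → (81.084,29.898).

Shape 2 is a closed polygon drawn with `<polygon>`. Its stroke #000000 means cut at S872, F954. After flipping Y the toolpath is (103.061,64.212) → (44.647,44.848) → (100.719,124.527) → (103.061,64.212), returning to the start.

Shape 3 is a regular polygon drawn with `<polygon>`. Its stroke #000000 means cut at S872, F954. After flipping Y the toolpath is (130.583,109.524) → (124.618,121.044) → (137.577,120.450) → (130.583,109.524), returning to the start.

Shape 4 is a rectangle drawn with `<rect>`. Its stroke #000000 means cut at S872, F954. After flipping Y the toolpath is (39.796,116.697) → (93.947,116.697) → (93.947,79.503) → (39.796,79.503) → (39.796,116.697), returning to the start.

Shape 5 is a quadratic bezier drawn with `<path>`. Its stroke #000000 means cut at S872, F954. After flipping Y the toolpath is (129.277,133.287) → (118.873,137.568) → (106.692,133.378) → (92.733,120.716) → (76.996,99.583).

Shape 6 is a closed polygon drawn with `<path>`. Its stroke #000000 means cut at S872, F954. After flipping Y the toolpath is (79.038,135.778) → (113.532,104.006) → (55.529,156.629) → (79.038,135.778), returning to the start.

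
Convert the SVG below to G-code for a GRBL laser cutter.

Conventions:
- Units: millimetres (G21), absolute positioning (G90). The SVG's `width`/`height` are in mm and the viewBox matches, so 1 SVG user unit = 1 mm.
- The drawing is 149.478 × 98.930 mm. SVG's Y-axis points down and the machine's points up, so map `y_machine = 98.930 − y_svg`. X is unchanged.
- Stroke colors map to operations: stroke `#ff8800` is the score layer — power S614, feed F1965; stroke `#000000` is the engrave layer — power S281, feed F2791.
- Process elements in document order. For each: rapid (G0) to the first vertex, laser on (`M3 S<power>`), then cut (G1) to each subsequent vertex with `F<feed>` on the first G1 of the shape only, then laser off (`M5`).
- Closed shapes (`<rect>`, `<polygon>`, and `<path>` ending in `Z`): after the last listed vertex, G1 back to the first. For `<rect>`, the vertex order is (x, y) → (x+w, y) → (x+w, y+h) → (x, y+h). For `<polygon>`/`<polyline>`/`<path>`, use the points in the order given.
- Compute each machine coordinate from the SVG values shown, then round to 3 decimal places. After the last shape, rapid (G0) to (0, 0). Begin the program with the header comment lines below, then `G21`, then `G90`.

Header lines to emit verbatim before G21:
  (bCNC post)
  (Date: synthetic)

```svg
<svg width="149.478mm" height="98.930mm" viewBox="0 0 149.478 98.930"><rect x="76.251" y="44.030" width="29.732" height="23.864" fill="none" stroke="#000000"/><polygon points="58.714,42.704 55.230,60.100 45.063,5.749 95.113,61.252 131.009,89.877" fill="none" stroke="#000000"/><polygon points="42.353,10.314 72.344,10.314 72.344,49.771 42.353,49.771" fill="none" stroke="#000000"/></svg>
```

viewBox `0 0 149.478 98.930` with mm width/height → 1 unit = 1 mm. Flip: y_m = 98.930 − y_svg.

**Shape 1** — `<rect>` rectangle, stroke `#000000` → engrave (S281, F2791). Machine vertices: (76.251,54.900) → (105.983,54.900) → (105.983,31.036) → (76.251,31.036) → (76.251,54.900). Closed: final G1 returns to the first vertex.

**Shape 2** — `<polygon>` closed polygon, stroke `#000000` → engrave (S281, F2791). Machine vertices: (58.714,56.226) → (55.230,38.830) → (45.063,93.181) → (95.113,37.678) → (131.009,9.053) → (58.714,56.226). Closed: final G1 returns to the first vertex.

**Shape 3** — `<polygon>` rectangle, stroke `#000000` → engrave (S281, F2791). Machine vertices: (42.353,88.616) → (72.344,88.616) → (72.344,49.159) → (42.353,49.159) → (42.353,88.616). Closed: final G1 returns to the first vertex.

(bCNC post)
(Date: synthetic)
G21
G90
G0 X76.251 Y54.900
M3 S281
G1 X105.983 Y54.900 F2791
G1 X105.983 Y31.036
G1 X76.251 Y31.036
G1 X76.251 Y54.900
M5
G0 X58.714 Y56.226
M3 S281
G1 X55.230 Y38.830 F2791
G1 X45.063 Y93.181
G1 X95.113 Y37.678
G1 X131.009 Y9.053
G1 X58.714 Y56.226
M5
G0 X42.353 Y88.616
M3 S281
G1 X72.344 Y88.616 F2791
G1 X72.344 Y49.159
G1 X42.353 Y49.159
G1 X42.353 Y88.616
M5
G0 X0.000 Y0.000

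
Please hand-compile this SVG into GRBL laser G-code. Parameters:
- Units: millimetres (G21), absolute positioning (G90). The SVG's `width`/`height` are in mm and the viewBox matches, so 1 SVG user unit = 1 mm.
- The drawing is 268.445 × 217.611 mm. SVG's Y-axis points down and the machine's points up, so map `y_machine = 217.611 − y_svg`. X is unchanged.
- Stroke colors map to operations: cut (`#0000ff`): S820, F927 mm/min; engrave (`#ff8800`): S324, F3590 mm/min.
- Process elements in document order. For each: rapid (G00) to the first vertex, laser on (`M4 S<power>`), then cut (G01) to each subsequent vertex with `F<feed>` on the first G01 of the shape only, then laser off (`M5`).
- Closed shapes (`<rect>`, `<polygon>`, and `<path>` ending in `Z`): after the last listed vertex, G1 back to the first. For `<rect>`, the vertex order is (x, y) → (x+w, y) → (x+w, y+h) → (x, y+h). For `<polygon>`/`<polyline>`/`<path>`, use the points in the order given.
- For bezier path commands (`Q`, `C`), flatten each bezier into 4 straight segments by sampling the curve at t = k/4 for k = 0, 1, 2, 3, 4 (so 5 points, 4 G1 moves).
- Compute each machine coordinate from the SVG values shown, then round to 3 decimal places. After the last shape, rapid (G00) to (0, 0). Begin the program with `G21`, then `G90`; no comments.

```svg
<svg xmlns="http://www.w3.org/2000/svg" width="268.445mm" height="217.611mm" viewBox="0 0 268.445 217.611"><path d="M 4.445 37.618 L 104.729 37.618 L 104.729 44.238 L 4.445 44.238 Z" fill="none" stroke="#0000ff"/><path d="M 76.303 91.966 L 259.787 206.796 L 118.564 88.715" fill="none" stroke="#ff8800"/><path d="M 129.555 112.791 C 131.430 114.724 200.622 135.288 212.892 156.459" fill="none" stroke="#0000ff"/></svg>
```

Since the viewBox matches the mm dimensions, user units are millimetres directly. The only transform is the Y-flip y_m = 217.611 − y_svg.

Shape 1 is a rectangle drawn with `<path>`. Its stroke #0000ff means cut at S820, F927. After flipping Y the toolpath is (4.445,179.993) → (104.729,179.993) → (104.729,173.373) → (4.445,173.373) → (4.445,179.993), returning to the start.

Shape 2 is a open polyline drawn with `<path>`. Its stroke #ff8800 means engrave at S324, F3590. After flipping Y the toolpath is (76.303,125.645) → (259.787,10.815) → (118.564,128.896).

Shape 3 is a cubic bezier drawn with `<path>`. Its stroke #0000ff means cut at S820, F927. After flipping Y the toolpath is (129.555,104.820) → (141.642,100.159) → (167.325,90.200) → (194.958,76.635) → (212.892,61.152).

G21
G90
G00 X4.445 Y179.993
M4 S820
G01 X104.729 Y179.993 F927
G01 X104.729 Y173.373
G01 X4.445 Y173.373
G01 X4.445 Y179.993
M5
G00 X76.303 Y125.645
M4 S324
G01 X259.787 Y10.815 F3590
G01 X118.564 Y128.896
M5
G00 X129.555 Y104.820
M4 S820
G01 X141.642 Y100.159 F927
G01 X167.325 Y90.200
G01 X194.958 Y76.635
G01 X212.892 Y61.152
M5
G00 X0.000 Y0.000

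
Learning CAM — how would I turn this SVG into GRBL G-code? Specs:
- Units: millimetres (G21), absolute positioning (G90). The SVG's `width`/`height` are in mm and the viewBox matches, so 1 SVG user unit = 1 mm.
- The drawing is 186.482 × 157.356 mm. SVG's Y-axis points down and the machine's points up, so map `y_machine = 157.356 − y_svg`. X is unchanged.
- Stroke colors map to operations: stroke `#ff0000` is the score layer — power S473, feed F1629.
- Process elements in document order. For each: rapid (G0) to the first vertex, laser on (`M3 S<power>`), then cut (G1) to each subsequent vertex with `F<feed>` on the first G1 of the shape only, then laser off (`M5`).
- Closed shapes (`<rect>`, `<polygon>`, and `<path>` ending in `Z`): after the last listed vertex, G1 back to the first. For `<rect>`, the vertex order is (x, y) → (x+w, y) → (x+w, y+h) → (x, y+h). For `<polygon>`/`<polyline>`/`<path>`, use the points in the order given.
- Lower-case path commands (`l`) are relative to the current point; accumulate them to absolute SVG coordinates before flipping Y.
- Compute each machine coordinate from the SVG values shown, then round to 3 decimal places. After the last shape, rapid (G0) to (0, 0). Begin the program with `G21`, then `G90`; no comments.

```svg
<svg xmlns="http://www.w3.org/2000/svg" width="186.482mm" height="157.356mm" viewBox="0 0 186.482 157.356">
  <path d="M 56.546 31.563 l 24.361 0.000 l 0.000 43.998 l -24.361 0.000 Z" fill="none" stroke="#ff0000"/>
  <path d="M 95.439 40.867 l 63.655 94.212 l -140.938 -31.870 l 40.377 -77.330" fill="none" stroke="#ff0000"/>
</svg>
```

Since the viewBox matches the mm dimensions, user units are millimetres directly. The only transform is the Y-flip y_m = 157.356 − y_svg.

Shape 1 is a rectangle drawn with `<path>`. Its stroke #ff0000 means score at S473, F1629. After flipping Y the toolpath is (56.546,125.793) → (80.907,125.793) → (80.907,81.795) → (56.546,81.795) → (56.546,125.793), returning to the start.

Shape 2 is a open polyline drawn with `<path>`. Its stroke #ff0000 means score at S473, F1629. After flipping Y the toolpath is (95.439,116.489) → (159.094,22.277) → (18.156,54.147) → (58.533,131.477).

G21
G90
G0 X56.546 Y125.793
M3 S473
G1 X80.907 Y125.793 F1629
G1 X80.907 Y81.795
G1 X56.546 Y81.795
G1 X56.546 Y125.793
M5
G0 X95.439 Y116.489
M3 S473
G1 X159.094 Y22.277 F1629
G1 X18.156 Y54.147
G1 X58.533 Y131.477
M5
G0 X0.000 Y0.000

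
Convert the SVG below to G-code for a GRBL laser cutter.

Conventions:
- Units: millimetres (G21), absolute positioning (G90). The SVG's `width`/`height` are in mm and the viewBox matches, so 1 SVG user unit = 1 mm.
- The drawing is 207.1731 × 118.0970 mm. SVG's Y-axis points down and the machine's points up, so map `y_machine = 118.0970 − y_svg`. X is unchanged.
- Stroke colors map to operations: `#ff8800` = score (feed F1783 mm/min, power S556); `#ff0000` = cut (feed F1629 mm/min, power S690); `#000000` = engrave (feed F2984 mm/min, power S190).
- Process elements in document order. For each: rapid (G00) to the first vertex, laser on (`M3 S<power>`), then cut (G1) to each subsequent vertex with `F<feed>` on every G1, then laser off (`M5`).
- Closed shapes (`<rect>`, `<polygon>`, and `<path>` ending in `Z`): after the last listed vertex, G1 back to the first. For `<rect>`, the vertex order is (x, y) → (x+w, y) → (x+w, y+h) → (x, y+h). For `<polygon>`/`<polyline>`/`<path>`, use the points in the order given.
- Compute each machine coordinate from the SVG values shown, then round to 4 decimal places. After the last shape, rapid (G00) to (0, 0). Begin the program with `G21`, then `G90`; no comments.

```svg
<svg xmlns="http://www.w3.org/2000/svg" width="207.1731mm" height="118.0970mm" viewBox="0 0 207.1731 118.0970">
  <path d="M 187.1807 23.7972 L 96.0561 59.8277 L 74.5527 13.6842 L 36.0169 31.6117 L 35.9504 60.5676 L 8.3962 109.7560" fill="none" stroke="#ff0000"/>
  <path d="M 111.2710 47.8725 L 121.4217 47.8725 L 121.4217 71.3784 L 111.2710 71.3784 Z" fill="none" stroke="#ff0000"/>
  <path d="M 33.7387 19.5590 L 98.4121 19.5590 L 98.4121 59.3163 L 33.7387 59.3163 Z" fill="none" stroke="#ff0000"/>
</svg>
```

Since the viewBox matches the mm dimensions, user units are millimetres directly. The only transform is the Y-flip y_m = 118.0970 − y_svg.

Shape 1 is a open polyline drawn with `<path>`. Its stroke #ff0000 means cut at S690, F1629. After flipping Y the toolpath is (187.1807,94.2998) → (96.0561,58.2693) → (74.5527,104.4128) → (36.0169,86.4853) → (35.9504,57.5294) → (8.3962,8.3410).

Shape 2 is a rectangle drawn with `<path>`. Its stroke #ff0000 means cut at S690, F1629. After flipping Y the toolpath is (111.2710,70.2245) → (121.4217,70.2245) → (121.4217,46.7186) → (111.2710,46.7186) → (111.2710,70.2245), returning to the start.

Shape 3 is a rectangle drawn with `<path>`. Its stroke #ff0000 means cut at S690, F1629. After flipping Y the toolpath is (33.7387,98.5380) → (98.4121,98.5380) → (98.4121,58.7807) → (33.7387,58.7807) → (33.7387,98.5380), returning to the start.

G21
G90
G00 X187.1807 Y94.2998
M3 S690
G1 X96.0561 Y58.2693 F1629
G1 X74.5527 Y104.4128 F1629
G1 X36.0169 Y86.4853 F1629
G1 X35.9504 Y57.5294 F1629
G1 X8.3962 Y8.3410 F1629
M5
G00 X111.2710 Y70.2245
M3 S690
G1 X121.4217 Y70.2245 F1629
G1 X121.4217 Y46.7186 F1629
G1 X111.2710 Y46.7186 F1629
G1 X111.2710 Y70.2245 F1629
M5
G00 X33.7387 Y98.5380
M3 S690
G1 X98.4121 Y98.5380 F1629
G1 X98.4121 Y58.7807 F1629
G1 X33.7387 Y58.7807 F1629
G1 X33.7387 Y98.5380 F1629
M5
G00 X0.0000 Y0.0000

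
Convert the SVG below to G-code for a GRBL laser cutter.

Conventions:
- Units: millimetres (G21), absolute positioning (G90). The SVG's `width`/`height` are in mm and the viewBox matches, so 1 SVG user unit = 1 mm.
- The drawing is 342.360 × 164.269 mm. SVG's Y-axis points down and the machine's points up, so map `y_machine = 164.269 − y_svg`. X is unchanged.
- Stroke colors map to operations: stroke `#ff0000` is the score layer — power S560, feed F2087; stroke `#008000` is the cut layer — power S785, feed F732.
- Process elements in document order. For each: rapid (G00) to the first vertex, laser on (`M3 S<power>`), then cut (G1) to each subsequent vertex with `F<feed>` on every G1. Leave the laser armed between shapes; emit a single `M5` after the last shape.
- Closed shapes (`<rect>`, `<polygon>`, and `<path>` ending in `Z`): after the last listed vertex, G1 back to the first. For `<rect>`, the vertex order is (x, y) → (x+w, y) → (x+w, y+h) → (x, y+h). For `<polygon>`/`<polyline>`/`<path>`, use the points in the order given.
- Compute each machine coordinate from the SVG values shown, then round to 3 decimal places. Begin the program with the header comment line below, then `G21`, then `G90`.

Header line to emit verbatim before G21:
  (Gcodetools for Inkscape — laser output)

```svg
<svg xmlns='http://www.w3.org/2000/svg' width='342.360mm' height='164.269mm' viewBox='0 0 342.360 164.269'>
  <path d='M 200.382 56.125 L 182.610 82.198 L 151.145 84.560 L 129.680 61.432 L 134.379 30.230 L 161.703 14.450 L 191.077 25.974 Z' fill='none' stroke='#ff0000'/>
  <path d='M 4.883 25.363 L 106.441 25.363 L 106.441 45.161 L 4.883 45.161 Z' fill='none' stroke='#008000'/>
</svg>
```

1 u = 1 mm; y_m = 164.269 − y.

[1] `<path>` regular polygon, #ff0000→score S560 F2087: (200.382,108.144) → (182.610,82.071) → (151.145,79.709) → (129.680,102.837) → (134.379,134.039) → (161.703,149.819) → (191.077,138.295) → (200.382,108.144) (closed)

[2] `<path>` rectangle, #008000→cut S785 F732: (4.883,138.906) → (106.441,138.906) → (106.441,119.108) → (4.883,119.108) → (4.883,138.906) (closed)

(Gcodetools for Inkscape — laser output)
G21
G90
G00 X200.382 Y108.144
M3 S560
G1 X182.610 Y82.071 F2087
G1 X151.145 Y79.709 F2087
G1 X129.680 Y102.837 F2087
G1 X134.379 Y134.039 F2087
G1 X161.703 Y149.819 F2087
G1 X191.077 Y138.295 F2087
G1 X200.382 Y108.144 F2087
G00 X4.883 Y138.906
M3 S785
G1 X106.441 Y138.906 F732
G1 X106.441 Y119.108 F732
G1 X4.883 Y119.108 F732
G1 X4.883 Y138.906 F732
M5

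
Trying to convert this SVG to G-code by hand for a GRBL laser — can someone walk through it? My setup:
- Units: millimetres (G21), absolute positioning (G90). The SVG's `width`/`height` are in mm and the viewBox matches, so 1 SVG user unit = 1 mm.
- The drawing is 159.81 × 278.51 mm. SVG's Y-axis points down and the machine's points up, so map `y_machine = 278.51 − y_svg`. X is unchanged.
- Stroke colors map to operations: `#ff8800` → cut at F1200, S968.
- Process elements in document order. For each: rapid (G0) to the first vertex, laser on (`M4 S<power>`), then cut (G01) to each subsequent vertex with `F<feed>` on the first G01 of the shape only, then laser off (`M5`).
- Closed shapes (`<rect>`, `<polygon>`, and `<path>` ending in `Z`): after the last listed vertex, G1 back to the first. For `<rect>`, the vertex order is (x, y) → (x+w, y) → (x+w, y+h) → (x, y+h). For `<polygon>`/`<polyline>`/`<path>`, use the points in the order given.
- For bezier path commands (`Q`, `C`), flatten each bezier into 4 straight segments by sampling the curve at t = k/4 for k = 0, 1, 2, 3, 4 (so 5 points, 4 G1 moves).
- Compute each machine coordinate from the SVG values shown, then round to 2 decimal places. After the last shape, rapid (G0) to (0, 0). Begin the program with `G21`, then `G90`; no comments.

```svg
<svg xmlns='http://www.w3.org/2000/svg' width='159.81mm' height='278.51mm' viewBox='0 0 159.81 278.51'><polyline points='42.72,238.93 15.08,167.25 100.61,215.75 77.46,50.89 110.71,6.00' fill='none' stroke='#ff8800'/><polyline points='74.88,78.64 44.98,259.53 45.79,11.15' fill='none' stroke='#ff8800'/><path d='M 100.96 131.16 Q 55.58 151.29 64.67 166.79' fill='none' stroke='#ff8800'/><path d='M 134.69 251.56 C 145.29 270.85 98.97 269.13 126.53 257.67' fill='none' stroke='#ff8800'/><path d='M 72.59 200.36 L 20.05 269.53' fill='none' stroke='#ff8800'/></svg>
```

G21
G90
G0 X42.72 Y39.58
M4 S968
G01 X15.08 Y111.26 F1200
G01 X100.61 Y62.76
G01 X77.46 Y227.62
G01 X110.71 Y272.51
M5
G0 X74.88 Y199.87
M4 S968
G01 X44.98 Y18.98 F1200
G01 X45.79 Y267.36
M5
G0 X100.96 Y147.35
M4 S968
G01 X81.67 Y137.57 F1200
G01 X69.20 Y128.38
G01 X63.53 Y119.76
G01 X64.67 Y111.72
M5
G0 X134.69 Y26.95
M4 S968
G01 X134.01 Y16.25 F1200
G01 X124.25 Y12.36
G01 X117.67 Y14.25
G01 X126.53 Y20.84
M5
G0 X72.59 Y78.15
M4 S968
G01 X20.05 Y8.98 F1200
M5
G0 X0.00 Y0.00

1 u = 1 mm; y_m = 278.51 − y.

[1] `<polyline>` open polyline, #ff8800→cut S968 F1200: (42.72,39.58) → (15.08,111.26) → (100.61,62.76) → (77.46,227.62) → (110.71,272.51)

[2] `<polyline>` open polyline, #ff8800→cut S968 F1200: (74.88,199.87) → (44.98,18.98) → (45.79,267.36)

[3] `<path>` quadratic bezier, #ff8800→cut S968 F1200: (100.96,147.35) → (81.67,137.57) → (69.20,128.38) → (63.53,119.76) → (64.67,111.72)

[4] `<path>` cubic bezier, #ff8800→cut S968 F1200: (134.69,26.95) → (134.01,16.25) → (124.25,12.36) → (117.67,14.25) → (126.53,20.84)

[5] `<path>` line segment, #ff8800→cut S968 F1200: (72.59,78.15) → (20.05,8.98)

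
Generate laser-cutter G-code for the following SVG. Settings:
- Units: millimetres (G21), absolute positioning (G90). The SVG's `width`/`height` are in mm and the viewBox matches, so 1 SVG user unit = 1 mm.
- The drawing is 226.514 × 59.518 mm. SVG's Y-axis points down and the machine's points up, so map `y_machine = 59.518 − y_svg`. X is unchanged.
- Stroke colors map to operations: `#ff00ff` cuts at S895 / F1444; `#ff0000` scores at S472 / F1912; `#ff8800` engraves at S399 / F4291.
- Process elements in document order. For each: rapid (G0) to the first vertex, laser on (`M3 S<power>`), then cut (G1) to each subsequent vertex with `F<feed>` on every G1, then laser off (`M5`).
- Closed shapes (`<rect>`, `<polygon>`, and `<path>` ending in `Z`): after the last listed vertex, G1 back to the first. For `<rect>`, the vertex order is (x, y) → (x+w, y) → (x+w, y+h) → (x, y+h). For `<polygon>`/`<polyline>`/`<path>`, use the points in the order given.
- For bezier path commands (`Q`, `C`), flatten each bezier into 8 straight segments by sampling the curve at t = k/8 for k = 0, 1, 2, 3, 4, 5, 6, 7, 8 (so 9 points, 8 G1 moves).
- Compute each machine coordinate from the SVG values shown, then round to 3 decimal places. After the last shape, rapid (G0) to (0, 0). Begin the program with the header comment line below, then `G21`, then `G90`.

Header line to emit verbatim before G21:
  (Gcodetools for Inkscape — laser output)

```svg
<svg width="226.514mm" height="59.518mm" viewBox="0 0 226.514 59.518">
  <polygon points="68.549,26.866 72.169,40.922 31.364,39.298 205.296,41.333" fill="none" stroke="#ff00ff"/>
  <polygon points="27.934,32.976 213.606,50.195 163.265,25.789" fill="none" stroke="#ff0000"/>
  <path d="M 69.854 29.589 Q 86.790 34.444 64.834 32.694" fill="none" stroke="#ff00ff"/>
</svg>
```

Since the viewBox matches the mm dimensions, user units are millimetres directly. The only transform is the Y-flip y_m = 59.518 − y_svg.

Shape 1 is a closed polygon drawn with `<polygon>`. Its stroke #ff00ff means cut at S895, F1444. After flipping Y the toolpath is (68.549,32.652) → (72.169,18.596) → (31.364,20.220) → (205.296,18.185) → (68.549,32.652), returning to the start.

Shape 2 is a closed polygon drawn with `<polygon>`. Its stroke #ff0000 means score at S472, F1912. After flipping Y the toolpath is (27.934,26.542) → (213.606,9.323) → (163.265,33.729) → (27.934,26.542), returning to the start.

Shape 3 is a quadratic bezier drawn with `<path>`. Its stroke #ff00ff means cut at S895, F1444. After flipping Y the toolpath is (69.854,29.929) → (73.480,28.818) → (75.891,27.914) → (77.087,27.217) → (77.067,26.725) → (75.832,26.440) → (73.381,26.362) → (69.715,26.490) → (64.834,26.824).

(Gcodetools for Inkscape — laser output)
G21
G90
G0 X68.549 Y32.652
M3 S895
G1 X72.169 Y18.596 F1444
G1 X31.364 Y20.220 F1444
G1 X205.296 Y18.185 F1444
G1 X68.549 Y32.652 F1444
M5
G0 X27.934 Y26.542
M3 S472
G1 X213.606 Y9.323 F1912
G1 X163.265 Y33.729 F1912
G1 X27.934 Y26.542 F1912
M5
G0 X69.854 Y29.929
M3 S895
G1 X73.480 Y28.818 F1444
G1 X75.891 Y27.914 F1444
G1 X77.087 Y27.217 F1444
G1 X77.067 Y26.725 F1444
G1 X75.832 Y26.440 F1444
G1 X73.381 Y26.362 F1444
G1 X69.715 Y26.490 F1444
G1 X64.834 Y26.824 F1444
M5
G0 X0.000 Y0.000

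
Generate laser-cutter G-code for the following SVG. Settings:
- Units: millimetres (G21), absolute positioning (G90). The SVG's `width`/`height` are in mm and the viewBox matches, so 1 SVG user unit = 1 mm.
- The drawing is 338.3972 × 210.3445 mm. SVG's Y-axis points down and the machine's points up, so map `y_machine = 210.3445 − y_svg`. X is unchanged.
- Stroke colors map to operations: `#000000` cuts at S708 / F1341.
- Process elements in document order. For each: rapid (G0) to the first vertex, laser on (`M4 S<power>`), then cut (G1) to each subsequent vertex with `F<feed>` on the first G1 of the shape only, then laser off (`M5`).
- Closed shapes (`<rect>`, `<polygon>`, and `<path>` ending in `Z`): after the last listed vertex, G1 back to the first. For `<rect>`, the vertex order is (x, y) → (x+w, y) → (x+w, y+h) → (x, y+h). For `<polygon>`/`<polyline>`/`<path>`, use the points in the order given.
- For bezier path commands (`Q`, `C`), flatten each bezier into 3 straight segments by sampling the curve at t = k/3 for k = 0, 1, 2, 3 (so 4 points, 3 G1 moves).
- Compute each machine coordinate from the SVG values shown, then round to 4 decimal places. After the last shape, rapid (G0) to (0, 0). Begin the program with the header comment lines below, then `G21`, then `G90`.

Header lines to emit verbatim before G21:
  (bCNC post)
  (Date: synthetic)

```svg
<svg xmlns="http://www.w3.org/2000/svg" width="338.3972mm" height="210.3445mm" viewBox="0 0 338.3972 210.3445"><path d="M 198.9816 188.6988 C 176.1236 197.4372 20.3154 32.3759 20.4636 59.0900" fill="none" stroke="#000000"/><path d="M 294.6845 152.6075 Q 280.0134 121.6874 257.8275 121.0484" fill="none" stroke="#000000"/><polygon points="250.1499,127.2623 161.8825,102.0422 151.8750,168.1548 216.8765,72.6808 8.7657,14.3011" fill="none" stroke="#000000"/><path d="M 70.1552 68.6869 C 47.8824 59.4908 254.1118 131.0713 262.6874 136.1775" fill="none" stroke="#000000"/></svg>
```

(bCNC post)
(Date: synthetic)
G21
G90
G0 X198.9816 Y21.6457
M4 S708
G1 X142.5071 Y57.3007 F1341
G1 X61.6006 Y127.5833
G1 X20.4636 Y151.2545
M5
G0 X294.6845 Y57.7370
M4 S708
G1 X284.0688 Y74.9858 F1341
G1 X271.7831 Y85.5055
G1 X257.8275 Y89.2961
M5
G0 X250.1499 Y83.0822
M4 S708
G1 X161.8825 Y108.3023 F1341
G1 X151.8750 Y42.1897
G1 X216.8765 Y137.6637
G1 X8.7657 Y196.0434
G1 X250.1499 Y83.0822
M5
G0 X70.1552 Y141.6576
M4 S708
G1 X108.2662 Y129.3819 F1341
G1 X204.0108 Y95.9776
G1 X262.6874 Y74.1670
M5
G0 X0.0000 Y0.0000

viewBox `0 0 338.3972 210.3445` with mm width/height → 1 unit = 1 mm. Flip: y_m = 210.3445 − y_svg.

**Shape 1** — `<path>` cubic bezier, stroke `#000000` → cut (S708, F1341). Control points (SVG): P0=(198.9816,188.6988), P1=(176.1236,197.4372), P2=(20.3154,32.3759), P3=(20.4636,59.0900); sampled at t=k/3. Machine vertices: (198.9816,21.6457) → (142.5071,57.3007) → (61.6006,127.5833) → (20.4636,151.2545). Open path.

**Shape 2** — `<path>` quadratic bezier, stroke `#000000` → cut (S708, F1341). Control points (SVG): P0=(294.6845,152.6075), P1=(280.0134,121.6874), P2=(257.8275,121.0484); sampled at t=k/3. Machine vertices: (294.6845,57.7370) → (284.0688,74.9858) → (271.7831,85.5055) → (257.8275,89.2961). Open path.

**Shape 3** — `<polygon>` closed polygon, stroke `#000000` → cut (S708, F1341). Machine vertices: (250.1499,83.0822) → (161.8825,108.3023) → (151.8750,42.1897) → (216.8765,137.6637) → (8.7657,196.0434) → (250.1499,83.0822). Closed: final G1 returns to the first vertex.

**Shape 4** — `<path>` cubic bezier, stroke `#000000` → cut (S708, F1341). Control points (SVG): P0=(70.1552,68.6869), P1=(47.8824,59.4908), P2=(254.1118,131.0713), P3=(262.6874,136.1775); sampled at t=k/3. Machine vertices: (70.1552,141.6576) → (108.2662,129.3819) → (204.0108,95.9776) → (262.6874,74.1670). Open path.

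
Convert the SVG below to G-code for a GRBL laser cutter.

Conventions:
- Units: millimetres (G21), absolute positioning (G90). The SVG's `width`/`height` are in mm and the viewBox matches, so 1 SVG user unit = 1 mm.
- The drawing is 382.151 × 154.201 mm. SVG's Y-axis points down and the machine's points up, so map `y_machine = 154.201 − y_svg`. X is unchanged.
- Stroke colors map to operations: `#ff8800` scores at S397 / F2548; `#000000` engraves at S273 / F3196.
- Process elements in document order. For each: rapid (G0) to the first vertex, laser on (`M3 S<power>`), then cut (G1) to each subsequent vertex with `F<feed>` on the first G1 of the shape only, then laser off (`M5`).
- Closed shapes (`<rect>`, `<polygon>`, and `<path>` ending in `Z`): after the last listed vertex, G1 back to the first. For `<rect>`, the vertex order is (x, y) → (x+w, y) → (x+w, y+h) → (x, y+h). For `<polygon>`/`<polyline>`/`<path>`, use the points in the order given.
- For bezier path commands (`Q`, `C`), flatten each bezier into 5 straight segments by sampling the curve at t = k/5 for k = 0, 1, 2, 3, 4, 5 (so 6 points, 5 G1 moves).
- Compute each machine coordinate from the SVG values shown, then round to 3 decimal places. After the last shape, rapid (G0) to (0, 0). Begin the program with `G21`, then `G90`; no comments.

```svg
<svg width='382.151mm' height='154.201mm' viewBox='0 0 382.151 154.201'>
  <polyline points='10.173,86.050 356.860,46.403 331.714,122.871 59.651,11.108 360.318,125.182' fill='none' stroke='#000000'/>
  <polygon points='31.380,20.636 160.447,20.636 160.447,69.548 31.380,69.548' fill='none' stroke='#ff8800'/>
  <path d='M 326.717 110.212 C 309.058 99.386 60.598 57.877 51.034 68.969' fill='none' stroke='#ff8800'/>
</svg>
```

1 u = 1 mm; y_m = 154.201 − y.

[1] `<polyline>` open polyline, #000000→engrave S273 F3196: (10.173,68.151) → (356.860,107.798) → (331.714,31.330) → (59.651,143.093) → (360.318,29.019)

[2] `<polygon>` rectangle, #ff8800→score S397 F2548: (31.380,133.565) → (160.447,133.565) → (160.447,84.653) → (31.380,84.653) → (31.380,133.565) (closed)

[3] `<path>` cubic bezier, #ff8800→score S397 F2548: (326.717,43.989) → (292.183,53.500) → (224.802,66.378) → (147.120,78.624) → (81.682,86.241) → (51.034,85.232)

G21
G90
G0 X10.173 Y68.151
M3 S273
G1 X356.860 Y107.798 F3196
G1 X331.714 Y31.330
G1 X59.651 Y143.093
G1 X360.318 Y29.019
M5
G0 X31.380 Y133.565
M3 S397
G1 X160.447 Y133.565 F2548
G1 X160.447 Y84.653
G1 X31.380 Y84.653
G1 X31.380 Y133.565
M5
G0 X326.717 Y43.989
M3 S397
G1 X292.183 Y53.500 F2548
G1 X224.802 Y66.378
G1 X147.120 Y78.624
G1 X81.682 Y86.241
G1 X51.034 Y85.232
M5
G0 X0.000 Y0.000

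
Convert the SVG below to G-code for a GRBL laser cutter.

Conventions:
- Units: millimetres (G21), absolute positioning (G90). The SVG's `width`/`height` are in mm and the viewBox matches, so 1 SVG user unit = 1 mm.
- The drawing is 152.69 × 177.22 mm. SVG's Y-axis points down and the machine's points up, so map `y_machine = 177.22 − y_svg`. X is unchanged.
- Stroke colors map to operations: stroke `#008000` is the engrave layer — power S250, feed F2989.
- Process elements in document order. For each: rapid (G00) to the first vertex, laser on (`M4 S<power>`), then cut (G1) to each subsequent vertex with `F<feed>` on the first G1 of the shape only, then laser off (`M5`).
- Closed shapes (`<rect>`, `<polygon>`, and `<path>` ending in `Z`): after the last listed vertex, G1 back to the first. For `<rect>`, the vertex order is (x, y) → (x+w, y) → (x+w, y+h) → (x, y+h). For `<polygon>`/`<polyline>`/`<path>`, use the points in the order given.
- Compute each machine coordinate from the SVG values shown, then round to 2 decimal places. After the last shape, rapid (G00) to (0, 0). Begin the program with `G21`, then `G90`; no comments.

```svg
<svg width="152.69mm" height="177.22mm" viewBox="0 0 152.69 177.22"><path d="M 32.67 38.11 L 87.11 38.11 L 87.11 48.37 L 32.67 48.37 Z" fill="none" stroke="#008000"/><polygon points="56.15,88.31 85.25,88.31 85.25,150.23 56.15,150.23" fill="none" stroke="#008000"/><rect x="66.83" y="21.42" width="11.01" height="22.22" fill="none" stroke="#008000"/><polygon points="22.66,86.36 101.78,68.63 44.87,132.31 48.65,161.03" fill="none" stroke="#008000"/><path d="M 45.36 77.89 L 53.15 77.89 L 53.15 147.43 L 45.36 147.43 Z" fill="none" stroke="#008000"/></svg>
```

Since the viewBox matches the mm dimensions, user units are millimetres directly. The only transform is the Y-flip y_m = 177.22 − y_svg.

Shape 1 is a rectangle drawn with `<path>`. Its stroke #008000 means engrave at S250, F2989. After flipping Y the toolpath is (32.67,139.11) → (87.11,139.11) → (87.11,128.85) → (32.67,128.85) → (32.67,139.11), returning to the start.

Shape 2 is a rectangle drawn with `<polygon>`. Its stroke #008000 means engrave at S250, F2989. After flipping Y the toolpath is (56.15,88.91) → (85.25,88.91) → (85.25,26.99) → (56.15,26.99) → (56.15,88.91), returning to the start.

Shape 3 is a rectangle drawn with `<rect>`. Its stroke #008000 means engrave at S250, F2989. After flipping Y the toolpath is (66.83,155.80) → (77.84,155.80) → (77.84,133.58) → (66.83,133.58) → (66.83,155.80), returning to the start.

Shape 4 is a closed polygon drawn with `<polygon>`. Its stroke #008000 means engrave at S250, F2989. After flipping Y the toolpath is (22.66,90.86) → (101.78,108.59) → (44.87,44.91) → (48.65,16.19) → (22.66,90.86), returning to the start.

Shape 5 is a rectangle drawn with `<path>`. Its stroke #008000 means engrave at S250, F2989. After flipping Y the toolpath is (45.36,99.33) → (53.15,99.33) → (53.15,29.79) → (45.36,29.79) → (45.36,99.33), returning to the start.

G21
G90
G00 X32.67 Y139.11
M4 S250
G1 X87.11 Y139.11 F2989
G1 X87.11 Y128.85
G1 X32.67 Y128.85
G1 X32.67 Y139.11
M5
G00 X56.15 Y88.91
M4 S250
G1 X85.25 Y88.91 F2989
G1 X85.25 Y26.99
G1 X56.15 Y26.99
G1 X56.15 Y88.91
M5
G00 X66.83 Y155.80
M4 S250
G1 X77.84 Y155.80 F2989
G1 X77.84 Y133.58
G1 X66.83 Y133.58
G1 X66.83 Y155.80
M5
G00 X22.66 Y90.86
M4 S250
G1 X101.78 Y108.59 F2989
G1 X44.87 Y44.91
G1 X48.65 Y16.19
G1 X22.66 Y90.86
M5
G00 X45.36 Y99.33
M4 S250
G1 X53.15 Y99.33 F2989
G1 X53.15 Y29.79
G1 X45.36 Y29.79
G1 X45.36 Y99.33
M5
G00 X0.00 Y0.00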